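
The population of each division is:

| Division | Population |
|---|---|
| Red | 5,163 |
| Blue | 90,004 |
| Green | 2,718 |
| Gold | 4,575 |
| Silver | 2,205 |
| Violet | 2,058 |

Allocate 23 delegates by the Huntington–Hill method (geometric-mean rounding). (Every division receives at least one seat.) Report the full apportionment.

With divisor 5006: modified quotas Red 1.031, Blue 17.979, Green 0.543, Gold 0.914, Silver 0.440, Violet 0.411.
Geometric-mean thresholds: Red √(1·2)=1.414, Blue √(17·18)=17.493, Green (min 1), Gold (min 1), Silver (min 1), Violet (min 1).
Each quota rounded against its threshold gives Red 1, Blue 18, Green 1, Gold 1, Silver 1, Violet 1 (total 23).

Red=1, Blue=18, Green=1, Gold=1, Silver=1, Violet=1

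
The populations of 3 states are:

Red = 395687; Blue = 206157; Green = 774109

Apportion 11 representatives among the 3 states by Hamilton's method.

Red 3, Blue 2, Green 6

Total 1375953; standard divisor 1375953/11 ≈ 125086.636.
Standard quotas: Red 3.1633, Blue 1.6481, Green 6.1886.
Lower quotas: Red 3, Blue 1, Green 6 (sum 10, leaving 1 seat).
Remainders in descending order: Blue 0.6481, Green 0.1886, Red 0.1633.
The surplus seat goes to Blue.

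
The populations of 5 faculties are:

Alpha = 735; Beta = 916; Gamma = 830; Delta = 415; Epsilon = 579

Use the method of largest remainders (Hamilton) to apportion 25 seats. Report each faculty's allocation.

Total 3475; standard divisor 3475/25 = 139.
Standard quotas: Alpha 5.288, Beta 6.590, Gamma 5.971, Delta 2.986, Epsilon 4.165.
Lower quotas: Alpha 5, Beta 6, Gamma 5, Delta 2, Epsilon 4 (sum 22, leaving 3 seats).
Remainders in descending order: Delta 0.986, Gamma 0.971, Beta 0.590, Alpha 0.288, Epsilon 0.165.
Largest remainders: Delta, Gamma, Beta receive the extra seats.

Alpha=5, Beta=7, Gamma=6, Delta=3, Epsilon=4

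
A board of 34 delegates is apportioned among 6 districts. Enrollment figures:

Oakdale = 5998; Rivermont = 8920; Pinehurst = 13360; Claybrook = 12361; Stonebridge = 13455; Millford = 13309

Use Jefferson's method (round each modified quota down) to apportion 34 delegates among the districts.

Standard divisor 67403/34 ≈ 1982.441; standard quotas: Oakdale 3.026, Rivermont 4.500, Pinehurst 6.739, Claybrook 6.235, Stonebridge 6.787, Millford 6.713.
Rounding down gives 3, 4, 6, 6, 6, 6 = 31 seats, so the divisor must be adjusted.
With modified divisor 1800: modified quotas Oakdale 3.332, Rivermont 4.956, Pinehurst 7.422, Claybrook 6.867, Stonebridge 7.475, Millford 7.394.
Rounding down: Oakdale 3, Rivermont 4, Pinehurst 7, Claybrook 6, Stonebridge 7, Millford 7 (total 34).

Oakdale 3, Rivermont 4, Pinehurst 7, Claybrook 6, Stonebridge 7, Millford 7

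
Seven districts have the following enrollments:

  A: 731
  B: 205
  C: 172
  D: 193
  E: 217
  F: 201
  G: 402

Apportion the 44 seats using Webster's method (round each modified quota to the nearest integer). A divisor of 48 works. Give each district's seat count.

A: 15, B: 4, C: 4, D: 4, E: 5, F: 4, G: 8

With modified divisor 48: modified quotas A 15.229, B 4.271, C 3.583, D 4.021, E 4.521, F 4.188, G 8.375.
Rounding to the nearest integer: A 15, B 4, C 4, D 4, E 5, F 4, G 8 (total 44).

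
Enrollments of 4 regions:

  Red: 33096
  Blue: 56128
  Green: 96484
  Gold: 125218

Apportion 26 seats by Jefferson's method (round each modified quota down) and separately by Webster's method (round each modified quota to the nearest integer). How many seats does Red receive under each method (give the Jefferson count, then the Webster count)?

2 and 3

Jefferson: Red 2, Blue 5, Green 8, Gold 11.
Webster: Red 3, Blue 5, Green 8, Gold 10.
Red gets 2 under Jefferson and 3 under Webster.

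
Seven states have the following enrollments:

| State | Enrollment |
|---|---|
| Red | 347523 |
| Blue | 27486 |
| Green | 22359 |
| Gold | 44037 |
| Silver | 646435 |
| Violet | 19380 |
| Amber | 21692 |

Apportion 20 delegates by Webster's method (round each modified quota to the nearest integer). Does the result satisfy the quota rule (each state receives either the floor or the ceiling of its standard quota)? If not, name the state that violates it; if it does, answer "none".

Standard quotas: Red 6.157, Blue 0.487, Green 0.396, Gold 0.780, Silver 11.452, Violet 0.343, Amber 0.384.
Webster allocation: Red 6, Blue 1, Green 0, Gold 1, Silver 12, Violet 0, Amber 0.
Every allocation lies between the lower and upper quota.

none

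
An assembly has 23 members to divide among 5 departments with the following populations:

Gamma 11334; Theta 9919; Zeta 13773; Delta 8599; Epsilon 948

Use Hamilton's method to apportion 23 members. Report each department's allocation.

Total 44573; standard divisor 44573/23 ≈ 1937.957.
Standard quotas: Gamma 5.8484, Theta 5.1183, Zeta 7.1070, Delta 4.4371, Epsilon 0.4892.
Lower quotas: Gamma 5, Theta 5, Zeta 7, Delta 4, Epsilon 0 (sum 21, leaving 2 seats).
Remainders in descending order: Gamma 0.8484, Epsilon 0.4892, Delta 0.4371, Theta 0.1183, Zeta 0.1070.
Largest remainders: Gamma, Epsilon receive the extra seats.

Gamma 6; Theta 5; Zeta 7; Delta 4; Epsilon 1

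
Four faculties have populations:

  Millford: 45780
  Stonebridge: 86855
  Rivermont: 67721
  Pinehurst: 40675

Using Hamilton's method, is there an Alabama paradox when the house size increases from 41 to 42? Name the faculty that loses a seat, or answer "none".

none

At 41 seats: Millford 8, Stonebridge 15, Rivermont 11, Pinehurst 7.
At 42 seats: Millford 8, Stonebridge 15, Rivermont 12, Pinehurst 7.
No faculty's allocation decreased.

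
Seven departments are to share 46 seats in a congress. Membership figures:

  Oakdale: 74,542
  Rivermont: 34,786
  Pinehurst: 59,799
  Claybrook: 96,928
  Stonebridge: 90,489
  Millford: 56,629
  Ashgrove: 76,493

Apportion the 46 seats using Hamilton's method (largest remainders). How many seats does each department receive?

The standard divisor is 489666/46 ≈ 10644.913.
Standard quotas: Oakdale 7.0026, Rivermont 3.2679, Pinehurst 5.6176, Claybrook 9.1056, Stonebridge 8.5007, Millford 5.3198, Ashgrove 7.1859.
Lower quotas: Oakdale 7, Rivermont 3, Pinehurst 5, Claybrook 9, Stonebridge 8, Millford 5, Ashgrove 7 (sum 44, leaving 2 seats).
Remainders in descending order: Pinehurst 0.6176, Stonebridge 0.5007, Millford 0.3198, Rivermont 0.2679, Ashgrove 0.1859, Claybrook 0.1056, Oakdale 0.0026.
Largest remainders: Pinehurst, Stonebridge receive the extra seats.

Oakdale 7; Rivermont 3; Pinehurst 6; Claybrook 9; Stonebridge 9; Millford 5; Ashgrove 7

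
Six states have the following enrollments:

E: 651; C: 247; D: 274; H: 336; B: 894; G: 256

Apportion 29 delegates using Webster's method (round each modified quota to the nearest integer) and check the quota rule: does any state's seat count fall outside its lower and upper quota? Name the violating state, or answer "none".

none

Standard quotas: E 7.103, C 2.695, D 2.989, H 3.666, B 9.754, G 2.793.
Webster allocation: E 7, C 3, D 3, H 4, B 9, G 3.
Every allocation lies between the lower and upper quota.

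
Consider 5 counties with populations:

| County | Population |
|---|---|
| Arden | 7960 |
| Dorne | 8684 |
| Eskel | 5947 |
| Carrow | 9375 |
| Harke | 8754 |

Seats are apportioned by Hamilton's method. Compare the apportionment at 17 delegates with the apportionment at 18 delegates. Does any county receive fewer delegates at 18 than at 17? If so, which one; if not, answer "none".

none

At 17 seats: Arden 3, Dorne 4, Eskel 2, Carrow 4, Harke 4.
At 18 seats: Arden 3, Dorne 4, Eskel 3, Carrow 4, Harke 4.
No county's allocation decreased.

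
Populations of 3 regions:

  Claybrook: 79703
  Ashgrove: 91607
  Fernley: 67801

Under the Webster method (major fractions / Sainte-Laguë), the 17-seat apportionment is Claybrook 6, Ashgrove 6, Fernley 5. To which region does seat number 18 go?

Priority for the next seat is population ÷ (current seats + 0.5).
Priorities: Claybrook 12262.000, Ashgrove 14093.385, Fernley 12327.455.
Highest priority: Ashgrove.

Ashgrove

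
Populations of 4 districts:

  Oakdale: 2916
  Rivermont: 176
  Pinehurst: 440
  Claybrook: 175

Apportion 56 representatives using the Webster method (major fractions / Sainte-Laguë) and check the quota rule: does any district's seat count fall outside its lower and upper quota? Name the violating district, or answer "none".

Oakdale

Standard quotas: Oakdale 44.051, Rivermont 2.659, Pinehurst 6.647, Claybrook 2.644.
Webster allocation: Oakdale 43, Rivermont 3, Pinehurst 7, Claybrook 3.
Oakdale has quota 44.051 (lower 44, upper 45) but receives 43 — outside the quota interval.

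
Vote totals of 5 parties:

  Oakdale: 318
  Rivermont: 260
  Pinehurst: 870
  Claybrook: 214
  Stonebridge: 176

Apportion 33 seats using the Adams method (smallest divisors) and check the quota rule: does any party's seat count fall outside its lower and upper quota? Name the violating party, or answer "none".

Standard quotas: Oakdale 5.709, Rivermont 4.668, Pinehurst 15.620, Claybrook 3.842, Stonebridge 3.160.
Adams allocation: Oakdale 6, Rivermont 5, Pinehurst 15, Claybrook 4, Stonebridge 3.
Every allocation lies between the lower and upper quota.

none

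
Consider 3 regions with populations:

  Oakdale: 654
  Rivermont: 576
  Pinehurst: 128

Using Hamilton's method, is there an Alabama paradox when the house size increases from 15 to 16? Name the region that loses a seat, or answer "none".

Pinehurst

At 15 seats: Oakdale 7, Rivermont 6, Pinehurst 2.
At 16 seats: Oakdale 8, Rivermont 7, Pinehurst 1.
Pinehurst drops from 2 to 1.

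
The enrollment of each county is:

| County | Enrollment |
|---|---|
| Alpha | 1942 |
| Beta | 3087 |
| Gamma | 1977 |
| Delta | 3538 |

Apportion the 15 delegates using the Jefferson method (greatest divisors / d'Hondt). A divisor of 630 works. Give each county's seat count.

With modified divisor 630: modified quotas Alpha 3.083, Beta 4.900, Gamma 3.138, Delta 5.616.
Rounding down: Alpha 3, Beta 4, Gamma 3, Delta 5 (total 15).

Alpha: 3, Beta: 4, Gamma: 3, Delta: 5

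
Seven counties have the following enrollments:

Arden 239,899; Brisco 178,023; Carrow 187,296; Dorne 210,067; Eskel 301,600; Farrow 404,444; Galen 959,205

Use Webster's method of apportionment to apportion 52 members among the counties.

Standard divisor 2480534/52 ≈ 47702.577; standard quotas: Arden 5.029, Brisco 3.732, Carrow 3.926, Dorne 4.404, Eskel 6.323, Farrow 8.478, Galen 20.108.
Rounding to the nearest integer gives 5, 4, 4, 4, 6, 8, 20 = 51 seats, so the divisor must be adjusted.
With modified divisor 47200: modified quotas Arden 5.083, Brisco 3.772, Carrow 3.968, Dorne 4.451, Eskel 6.390, Farrow 8.569, Galen 20.322.
Rounding to the nearest integer: Arden 5, Brisco 4, Carrow 4, Dorne 4, Eskel 6, Farrow 9, Galen 20 (total 52).

Arden: 5, Brisco: 4, Carrow: 4, Dorne: 4, Eskel: 6, Farrow: 9, Galen: 20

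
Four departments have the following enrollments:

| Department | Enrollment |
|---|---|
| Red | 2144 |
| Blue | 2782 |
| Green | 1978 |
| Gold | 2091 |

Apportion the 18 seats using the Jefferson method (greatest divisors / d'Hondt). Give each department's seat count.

Standard divisor 8995/18 ≈ 499.722; standard quotas: Red 4.290, Blue 5.567, Green 3.958, Gold 4.184.
Rounding down gives 4, 5, 3, 4 = 16 seats, so the divisor must be adjusted.
With modified divisor 450: modified quotas Red 4.764, Blue 6.182, Green 4.396, Gold 4.647.
Rounding down: Red 4, Blue 6, Green 4, Gold 4 (total 18).

Red: 4; Blue: 6; Green: 4; Gold: 4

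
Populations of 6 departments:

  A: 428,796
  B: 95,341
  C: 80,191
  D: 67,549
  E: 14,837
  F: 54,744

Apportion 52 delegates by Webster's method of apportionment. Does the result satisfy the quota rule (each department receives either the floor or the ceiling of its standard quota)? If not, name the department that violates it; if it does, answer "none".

Standard quotas: A 30.072, B 6.686, C 5.624, D 4.737, E 1.041, F 3.839.
Webster allocation: A 29, B 7, C 6, D 5, E 1, F 4.
A has quota 30.072 (lower 30, upper 31) but receives 29 — outside the quota interval.

A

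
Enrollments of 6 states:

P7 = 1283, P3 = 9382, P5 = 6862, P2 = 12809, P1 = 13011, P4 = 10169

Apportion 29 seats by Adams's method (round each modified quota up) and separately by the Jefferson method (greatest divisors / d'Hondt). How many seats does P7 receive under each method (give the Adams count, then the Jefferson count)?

1 and 0

Adams: P7 1, P3 5, P5 4, P2 7, P1 7, P4 5.
Jefferson: P7 0, P3 5, P5 4, P2 7, P1 7, P4 6.
P7 gets 1 under Adams and 0 under Jefferson.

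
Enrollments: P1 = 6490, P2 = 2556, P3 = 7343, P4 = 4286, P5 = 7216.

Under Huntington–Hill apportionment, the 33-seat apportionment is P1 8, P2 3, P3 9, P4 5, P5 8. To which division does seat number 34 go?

Priority for the next seat is population ÷ (√(s·(s+1))).
Priorities: P1 764.854, P2 737.854, P3 774.020, P4 782.513, P5 850.414.
Highest priority: P5.

P5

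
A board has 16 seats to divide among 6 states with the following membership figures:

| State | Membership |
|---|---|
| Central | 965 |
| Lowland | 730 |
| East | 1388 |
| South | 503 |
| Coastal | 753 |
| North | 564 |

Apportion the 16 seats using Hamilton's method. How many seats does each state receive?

Central: 3; Lowland: 2; East: 5; South: 2; Coastal: 2; North: 2

Standard divisor: 4903 ÷ 16 ≈ 306.438.
Standard quotas: Central 3.149, Lowland 2.382, East 4.529, South 1.641, Coastal 2.457, North 1.841.
Lower quotas: Central 3, Lowland 2, East 4, South 1, Coastal 2, North 1 (sum 13, leaving 3 seats).
Remainders in descending order: North 0.841, South 0.641, East 0.529, Coastal 0.457, Lowland 0.382, Central 0.149.
The surplus seats go to North, South, East.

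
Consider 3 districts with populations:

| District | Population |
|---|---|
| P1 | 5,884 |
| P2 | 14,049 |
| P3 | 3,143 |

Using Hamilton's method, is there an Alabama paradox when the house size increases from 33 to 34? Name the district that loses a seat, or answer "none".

At 33 seats: P1 8, P2 20, P3 5.
At 34 seats: P1 9, P2 21, P3 4.
P3 drops from 5 to 4.

P3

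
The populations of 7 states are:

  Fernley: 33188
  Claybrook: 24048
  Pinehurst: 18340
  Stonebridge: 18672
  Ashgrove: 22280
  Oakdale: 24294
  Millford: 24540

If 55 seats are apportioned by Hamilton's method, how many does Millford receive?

Total 165362; standard divisor 165362/55 ≈ 3006.582.
Standard quotas: Fernley 11.0384, Claybrook 7.9985, Pinehurst 6.1000, Stonebridge 6.2104, Ashgrove 7.4104, Oakdale 8.0803, Millford 8.1621.
Lower quotas: Fernley 11, Claybrook 7, Pinehurst 6, Stonebridge 6, Ashgrove 7, Oakdale 8, Millford 8 (sum 53, leaving 2 seats).
Remainders in descending order: Claybrook 0.9985, Ashgrove 0.4104, Stonebridge 0.2104, Millford 0.1621, Pinehurst 0.1000, Oakdale 0.0803, Fernley 0.0384.
Largest remainders: Claybrook, Ashgrove receive the extra seats.
Millford receives 8.

8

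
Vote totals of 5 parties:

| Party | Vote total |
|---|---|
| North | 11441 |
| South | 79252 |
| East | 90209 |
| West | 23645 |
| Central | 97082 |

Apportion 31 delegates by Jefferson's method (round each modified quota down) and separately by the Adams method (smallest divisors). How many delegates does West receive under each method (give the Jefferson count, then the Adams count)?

2 and 3

Jefferson: North 1, South 8, East 10, West 2, Central 10.
Adams: North 2, South 8, East 9, West 3, Central 9.
West gets 2 under Jefferson and 3 under Adams.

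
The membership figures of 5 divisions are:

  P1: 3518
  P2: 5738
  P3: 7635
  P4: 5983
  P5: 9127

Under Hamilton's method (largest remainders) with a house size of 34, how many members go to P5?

10

The standard divisor is 32001/34 ≈ 941.206.
Standard quotas: P1 3.7378, P2 6.0964, P3 8.1119, P4 6.3567, P5 9.6971.
Lower quotas: P1 3, P2 6, P3 8, P4 6, P5 9 (sum 32, leaving 2 seats).
Remainders in descending order: P1 0.7378, P5 0.6971, P4 0.3567, P3 0.1119, P2 0.0964.
Largest remainders: P1, P5 receive the extra seats.
P5 receives 10.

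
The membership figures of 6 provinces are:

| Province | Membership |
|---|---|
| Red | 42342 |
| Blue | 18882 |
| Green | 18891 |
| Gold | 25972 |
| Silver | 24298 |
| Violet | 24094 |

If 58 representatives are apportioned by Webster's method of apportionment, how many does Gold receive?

Standard divisor 154479/58 ≈ 2663.431; standard quotas: Red 15.898, Blue 7.089, Green 7.093, Gold 9.751, Silver 9.123, Violet 9.046.
Rounding to the nearest integer gives Red 16, Blue 7, Green 7, Gold 10, Silver 9, Violet 9 — total 58, matching the house size, so no adjustment is needed.
Gold receives 10.

10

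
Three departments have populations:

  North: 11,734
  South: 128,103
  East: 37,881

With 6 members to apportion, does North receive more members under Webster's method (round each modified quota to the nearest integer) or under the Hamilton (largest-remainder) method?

Hamilton

Webster: North 0, South 5, East 1.
Hamilton: North 1, South 4, East 1.
North gets 0 under Webster and 1 under Hamilton.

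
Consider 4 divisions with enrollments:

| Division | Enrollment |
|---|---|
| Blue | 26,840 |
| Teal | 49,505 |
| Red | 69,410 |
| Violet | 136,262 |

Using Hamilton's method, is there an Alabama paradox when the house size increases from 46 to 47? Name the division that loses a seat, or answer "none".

Blue

At 46 seats: Blue 5, Teal 8, Red 11, Violet 22.
At 47 seats: Blue 4, Teal 8, Red 12, Violet 23.
Blue drops from 5 to 4.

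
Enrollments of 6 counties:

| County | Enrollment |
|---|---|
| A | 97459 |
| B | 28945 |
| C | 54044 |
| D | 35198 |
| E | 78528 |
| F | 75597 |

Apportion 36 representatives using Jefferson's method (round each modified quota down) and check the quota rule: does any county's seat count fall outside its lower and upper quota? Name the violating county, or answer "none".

Standard quotas: A 9.488, B 2.818, C 5.262, D 3.427, E 7.645, F 7.360.
Jefferson allocation: A 10, B 3, C 5, D 3, E 8, F 7.
Every allocation lies between the lower and upper quota.

none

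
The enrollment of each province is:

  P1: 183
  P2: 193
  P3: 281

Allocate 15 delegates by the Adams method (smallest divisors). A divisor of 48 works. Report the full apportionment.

With modified divisor 48: modified quotas P1 3.812, P2 4.021, P3 5.854.
Rounding up: P1 4, P2 5, P3 6 (total 15).

P1 4, P2 5, P3 6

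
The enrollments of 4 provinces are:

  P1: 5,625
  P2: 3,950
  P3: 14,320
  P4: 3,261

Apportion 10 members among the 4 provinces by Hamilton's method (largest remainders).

P1 2, P2 2, P3 5, P4 1

Standard divisor: 27156 ÷ 10 ≈ 2715.6.
Standard quotas: P1 2.0714, P2 1.4546, P3 5.2732, P4 1.2008.
Lower quotas: P1 2, P2 1, P3 5, P4 1 (sum 9, leaving 1 seat).
Remainders in descending order: P2 0.4546, P3 0.2732, P4 0.2008, P1 0.0714.
Largest remainder: P2 receives the extra seat.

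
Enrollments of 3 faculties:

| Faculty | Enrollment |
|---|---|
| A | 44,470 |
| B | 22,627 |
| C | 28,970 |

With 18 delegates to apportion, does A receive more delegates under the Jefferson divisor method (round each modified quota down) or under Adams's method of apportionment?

Jefferson

Jefferson: A 9, B 4, C 5.
Adams: A 8, B 4, C 6.
A gets 9 under Jefferson and 8 under Adams.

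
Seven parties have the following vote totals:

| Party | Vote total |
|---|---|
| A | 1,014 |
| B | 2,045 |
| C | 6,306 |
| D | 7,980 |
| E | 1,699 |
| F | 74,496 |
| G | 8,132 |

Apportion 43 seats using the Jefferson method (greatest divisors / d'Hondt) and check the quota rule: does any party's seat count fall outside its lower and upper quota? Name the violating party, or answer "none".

Standard quotas: A 0.429, B 0.865, C 2.667, D 3.375, E 0.719, F 31.506, G 3.439.
Jefferson allocation: A 0, B 0, C 2, D 3, E 0, F 35, G 3.
F has quota 31.506 (lower 31, upper 32) but receives 35 — outside the quota interval.

F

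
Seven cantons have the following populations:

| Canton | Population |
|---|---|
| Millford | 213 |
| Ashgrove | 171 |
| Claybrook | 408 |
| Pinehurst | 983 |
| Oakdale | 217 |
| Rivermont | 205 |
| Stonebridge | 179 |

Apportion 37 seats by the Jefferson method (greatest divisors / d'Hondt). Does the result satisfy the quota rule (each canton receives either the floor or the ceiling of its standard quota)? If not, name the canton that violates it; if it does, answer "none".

none

Standard quotas: Millford 3.317, Ashgrove 2.663, Claybrook 6.354, Pinehurst 15.308, Oakdale 3.379, Rivermont 3.192, Stonebridge 2.787.
Jefferson allocation: Millford 3, Ashgrove 2, Claybrook 7, Pinehurst 16, Oakdale 3, Rivermont 3, Stonebridge 3.
Every allocation lies between the lower and upper quota.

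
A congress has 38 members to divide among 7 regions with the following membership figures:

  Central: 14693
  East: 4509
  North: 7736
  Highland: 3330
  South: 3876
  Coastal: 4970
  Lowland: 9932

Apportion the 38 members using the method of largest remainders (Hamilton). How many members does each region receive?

Central: 11; East: 3; North: 6; Highland: 3; South: 3; Coastal: 4; Lowland: 8

Total 49046; standard divisor 49046/38 ≈ 1290.684.
Standard quotas: Central 11.3839, East 3.4935, North 5.9937, Highland 2.5800, South 3.0031, Coastal 3.8507, Lowland 7.6951.
Lower quotas: Central 11, East 3, North 5, Highland 2, South 3, Coastal 3, Lowland 7 (sum 34, leaving 4 seats).
Remainders in descending order: North 0.9937, Coastal 0.8507, Lowland 0.6951, Highland 0.5800, East 0.4935, Central 0.3839, South 0.0031.
Largest remainders: North, Coastal, Lowland, Highland receive the extra seats.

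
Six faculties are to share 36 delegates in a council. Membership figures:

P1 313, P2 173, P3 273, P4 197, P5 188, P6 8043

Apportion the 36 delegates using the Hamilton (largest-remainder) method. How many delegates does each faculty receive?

P1 1, P2 1, P3 1, P4 1, P5 1, P6 31

The standard divisor is 9187/36 ≈ 255.194.
Standard quotas: P1 1.2265, P2 0.6779, P3 1.0698, P4 0.7720, P5 0.7367, P6 31.5171.
Lower quotas: P1 1, P2 0, P3 1, P4 0, P5 0, P6 31 (sum 33, leaving 3 seats).
Remainders in descending order: P4 0.7720, P5 0.7367, P2 0.6779, P6 0.5171, P1 0.2265, P3 0.0698.
The surplus seats go to P4, P5, P2.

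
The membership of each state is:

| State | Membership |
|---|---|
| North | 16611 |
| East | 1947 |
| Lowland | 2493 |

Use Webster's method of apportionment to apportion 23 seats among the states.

Standard divisor 21051/23 ≈ 915.261; standard quotas: North 18.149, East 2.127, Lowland 2.724.
Rounding to the nearest integer gives North 18, East 2, Lowland 3 — total 23, matching the house size, so no adjustment is needed.

North: 18, East: 2, Lowland: 3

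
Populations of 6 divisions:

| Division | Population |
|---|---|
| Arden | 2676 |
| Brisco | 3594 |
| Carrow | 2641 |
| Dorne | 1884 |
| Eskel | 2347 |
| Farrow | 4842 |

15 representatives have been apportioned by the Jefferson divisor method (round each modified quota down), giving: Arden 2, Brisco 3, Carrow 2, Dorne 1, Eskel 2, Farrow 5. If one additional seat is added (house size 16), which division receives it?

Dorne

Priority for the next seat is population ÷ (current seats + 1).
Priorities: Arden 892.000, Brisco 898.500, Carrow 880.333, Dorne 942.000, Eskel 782.333, Farrow 807.000.
Highest priority: Dorne.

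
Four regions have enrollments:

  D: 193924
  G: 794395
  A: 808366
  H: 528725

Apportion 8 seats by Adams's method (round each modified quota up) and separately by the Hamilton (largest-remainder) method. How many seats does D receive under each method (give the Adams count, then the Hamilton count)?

Adams: D 1, G 2, A 3, H 2.
Hamilton: D 0, G 3, A 3, H 2.
D gets 1 under Adams and 0 under Hamilton.

1 and 0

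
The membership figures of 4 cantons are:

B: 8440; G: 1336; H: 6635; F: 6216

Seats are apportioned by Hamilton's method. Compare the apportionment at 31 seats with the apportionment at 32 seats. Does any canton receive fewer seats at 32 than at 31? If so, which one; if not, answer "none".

At 31 seats: B 12, G 2, H 9, F 8.
At 32 seats: B 12, G 2, H 9, F 9.
No canton's allocation decreased.

none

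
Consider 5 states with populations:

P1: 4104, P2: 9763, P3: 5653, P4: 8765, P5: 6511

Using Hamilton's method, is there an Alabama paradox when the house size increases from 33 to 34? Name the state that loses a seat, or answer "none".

At 33 seats: P1 4, P2 9, P3 6, P4 8, P5 6.
At 34 seats: P1 4, P2 10, P3 5, P4 9, P5 6.
P3 drops from 6 to 5.

P3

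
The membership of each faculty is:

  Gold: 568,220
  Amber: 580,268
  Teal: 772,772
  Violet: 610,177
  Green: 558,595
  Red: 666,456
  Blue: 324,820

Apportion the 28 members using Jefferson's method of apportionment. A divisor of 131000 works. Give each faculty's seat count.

Gold: 4, Amber: 4, Teal: 5, Violet: 4, Green: 4, Red: 5, Blue: 2

With modified divisor 131000: modified quotas Gold 4.338, Amber 4.430, Teal 5.899, Violet 4.658, Green 4.264, Red 5.087, Blue 2.480.
Rounding down: Gold 4, Amber 4, Teal 5, Violet 4, Green 4, Red 5, Blue 2 (total 28).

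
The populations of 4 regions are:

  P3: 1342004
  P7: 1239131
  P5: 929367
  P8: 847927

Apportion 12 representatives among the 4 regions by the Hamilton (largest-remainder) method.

Total 4358429; standard divisor 4358429/12 ≈ 363202.417.
Standard quotas: P3 3.6949, P7 3.4117, P5 2.5588, P8 2.3346.
Lower quotas: P3 3, P7 3, P5 2, P8 2 (sum 10, leaving 2 seats).
Remainders in descending order: P3 0.6949, P5 0.5588, P7 0.4117, P8 0.3346.
Largest remainders: P3, P5 receive the extra seats.

P3 4, P7 3, P5 3, P8 2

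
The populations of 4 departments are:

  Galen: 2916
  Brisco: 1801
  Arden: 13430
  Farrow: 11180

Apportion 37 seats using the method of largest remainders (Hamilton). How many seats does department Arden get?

17

Total 29327; standard divisor 29327/37 ≈ 792.622.
Standard quotas: Galen 3.6789, Brisco 2.2722, Arden 16.9438, Farrow 14.1051.
Lower quotas: Galen 3, Brisco 2, Arden 16, Farrow 14 (sum 35, leaving 2 seats).
Remainders in descending order: Arden 0.9438, Galen 0.6789, Brisco 0.2722, Farrow 0.1051.
Largest remainders: Arden, Galen receive the extra seats.
Arden receives 17.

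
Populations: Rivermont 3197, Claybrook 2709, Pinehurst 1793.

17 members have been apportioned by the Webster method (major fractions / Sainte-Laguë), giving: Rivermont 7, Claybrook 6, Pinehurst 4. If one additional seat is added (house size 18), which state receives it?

Rivermont

Priority for the next seat is population ÷ (current seats + 0.5).
Priorities: Rivermont 426.267, Claybrook 416.769, Pinehurst 398.444.
Highest priority: Rivermont.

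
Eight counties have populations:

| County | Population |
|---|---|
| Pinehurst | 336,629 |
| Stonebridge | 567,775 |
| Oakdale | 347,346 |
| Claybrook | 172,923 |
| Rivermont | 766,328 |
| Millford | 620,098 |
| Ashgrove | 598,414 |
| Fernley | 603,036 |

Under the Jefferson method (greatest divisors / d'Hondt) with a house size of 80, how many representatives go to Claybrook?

Standard divisor 4012549/80 ≈ 50156.863; standard quotas: Pinehurst 6.712, Stonebridge 11.320, Oakdale 6.925, Claybrook 3.448, Rivermont 15.279, Millford 12.363, Ashgrove 11.931, Fernley 12.023.
Rounding down gives 6, 11, 6, 3, 15, 12, 11, 12 = 76 seats, so the divisor must be adjusted.
With modified divisor 47800: modified quotas Pinehurst 7.042, Stonebridge 11.878, Oakdale 7.267, Claybrook 3.618, Rivermont 16.032, Millford 12.973, Ashgrove 12.519, Fernley 12.616.
Rounding down: Pinehurst 7, Stonebridge 11, Oakdale 7, Claybrook 3, Rivermont 16, Millford 12, Ashgrove 12, Fernley 12 (total 80).
Claybrook receives 3.

3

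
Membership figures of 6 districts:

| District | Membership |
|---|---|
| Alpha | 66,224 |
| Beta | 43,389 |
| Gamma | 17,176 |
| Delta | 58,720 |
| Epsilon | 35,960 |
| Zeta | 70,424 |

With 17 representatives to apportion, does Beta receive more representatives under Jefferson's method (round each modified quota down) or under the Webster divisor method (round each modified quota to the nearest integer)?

Jefferson: Alpha 4, Beta 2, Gamma 1, Delta 4, Epsilon 2, Zeta 4.
Webster: Alpha 4, Beta 3, Gamma 1, Delta 3, Epsilon 2, Zeta 4.
Beta gets 2 under Jefferson and 3 under Webster.

Webster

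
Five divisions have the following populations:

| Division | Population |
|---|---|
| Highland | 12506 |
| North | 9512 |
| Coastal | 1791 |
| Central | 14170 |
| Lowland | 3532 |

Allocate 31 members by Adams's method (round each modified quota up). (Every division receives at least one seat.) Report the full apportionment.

Standard divisor 41511/31 ≈ 1339.065; standard quotas: Highland 9.339, North 7.103, Coastal 1.338, Central 10.582, Lowland 2.638.
Rounding up gives 10, 8, 2, 11, 3 = 34 seats, so the divisor must be adjusted.
With modified divisor 1500: modified quotas Highland 8.337, North 6.341, Coastal 1.194, Central 9.447, Lowland 2.355.
Rounding up: Highland 9, North 7, Coastal 2, Central 10, Lowland 3 (total 31).

Highland 9, North 7, Coastal 2, Central 10, Lowland 3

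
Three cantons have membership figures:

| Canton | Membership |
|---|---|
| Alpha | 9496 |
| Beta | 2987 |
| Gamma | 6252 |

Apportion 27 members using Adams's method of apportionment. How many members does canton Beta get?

Standard divisor 18735/27 ≈ 693.889; standard quotas: Alpha 13.685, Beta 4.305, Gamma 9.010.
Rounding up gives 14, 5, 10 = 29 seats, so the divisor must be adjusted.
With modified divisor 740: modified quotas Alpha 12.832, Beta 4.036, Gamma 8.449.
Rounding up: Alpha 13, Beta 5, Gamma 9 (total 27).
Beta receives 5.

5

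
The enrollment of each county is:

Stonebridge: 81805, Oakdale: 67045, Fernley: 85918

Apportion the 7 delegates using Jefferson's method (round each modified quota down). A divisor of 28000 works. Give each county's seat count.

With modified divisor 28000: modified quotas Stonebridge 2.922, Oakdale 2.394, Fernley 3.068.
Rounding down: Stonebridge 2, Oakdale 2, Fernley 3 (total 7).

Stonebridge 2, Oakdale 2, Fernley 3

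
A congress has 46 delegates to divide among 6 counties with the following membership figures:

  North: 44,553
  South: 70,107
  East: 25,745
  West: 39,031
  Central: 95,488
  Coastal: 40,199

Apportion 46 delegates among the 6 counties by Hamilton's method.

Standard divisor: 315123 ÷ 46 ≈ 6850.5.
Standard quotas: North 6.5036, South 10.2339, East 3.7581, West 5.6975, Central 13.9388, Coastal 5.8680.
Lower quotas: North 6, South 10, East 3, West 5, Central 13, Coastal 5 (sum 42, leaving 4 seats).
Remainders in descending order: Central 0.9388, Coastal 0.8680, East 0.7581, West 0.6975, North 0.5036, South 0.2339.
Largest remainders: Central, Coastal, East, West receive the extra seats.

North 6, South 10, East 4, West 6, Central 14, Coastal 6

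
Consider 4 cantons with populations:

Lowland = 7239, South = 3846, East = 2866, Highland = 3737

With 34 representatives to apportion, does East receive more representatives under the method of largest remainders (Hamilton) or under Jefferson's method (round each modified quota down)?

Hamilton

Hamilton: Lowland 14, South 7, East 6, Highland 7.
Jefferson: Lowland 15, South 7, East 5, Highland 7.
East gets 6 under Hamilton and 5 under Jefferson.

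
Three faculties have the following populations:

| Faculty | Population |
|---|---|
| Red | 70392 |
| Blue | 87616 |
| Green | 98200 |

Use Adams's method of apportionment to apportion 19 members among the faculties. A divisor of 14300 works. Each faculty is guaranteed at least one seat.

With modified divisor 14300: modified quotas Red 4.923, Blue 6.127, Green 6.867.
Rounding up: Red 5, Blue 7, Green 7 (total 19).

Red 5; Blue 7; Green 7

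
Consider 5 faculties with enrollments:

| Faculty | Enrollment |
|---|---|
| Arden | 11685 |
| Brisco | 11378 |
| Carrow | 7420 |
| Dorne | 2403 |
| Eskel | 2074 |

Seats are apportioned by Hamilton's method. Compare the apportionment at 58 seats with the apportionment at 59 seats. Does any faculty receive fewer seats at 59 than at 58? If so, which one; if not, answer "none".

At 58 seats: Arden 19, Brisco 19, Carrow 12, Dorne 4, Eskel 4.
At 59 seats: Arden 20, Brisco 19, Carrow 13, Dorne 4, Eskel 3.
Eskel drops from 4 to 3.

Eskel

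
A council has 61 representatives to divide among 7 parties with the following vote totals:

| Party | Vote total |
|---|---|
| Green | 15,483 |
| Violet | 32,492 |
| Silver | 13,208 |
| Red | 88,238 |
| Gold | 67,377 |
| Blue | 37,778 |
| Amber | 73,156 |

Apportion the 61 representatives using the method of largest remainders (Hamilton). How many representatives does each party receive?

Green 3; Violet 6; Silver 2; Red 16; Gold 13; Blue 7; Amber 14

Total 327732; standard divisor 327732/61 ≈ 5372.656.
Standard quotas: Green 2.8818, Violet 6.0477, Silver 2.4584, Red 16.4235, Gold 12.5407, Blue 7.0315, Amber 13.6164.
Lower quotas: Green 2, Violet 6, Silver 2, Red 16, Gold 12, Blue 7, Amber 13 (sum 58, leaving 3 seats).
Remainders in descending order: Green 0.8818, Amber 0.6164, Gold 0.5407, Silver 0.4584, Red 0.4235, Violet 0.0477, Blue 0.0315.
Largest remainders: Green, Amber, Gold receive the extra seats.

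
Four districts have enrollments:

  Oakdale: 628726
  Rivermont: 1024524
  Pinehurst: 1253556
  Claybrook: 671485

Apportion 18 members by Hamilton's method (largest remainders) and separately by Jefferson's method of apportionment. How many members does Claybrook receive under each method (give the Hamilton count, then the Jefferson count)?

Hamilton: Oakdale 3, Rivermont 5, Pinehurst 6, Claybrook 4.
Jefferson: Oakdale 3, Rivermont 5, Pinehurst 7, Claybrook 3.
Claybrook gets 4 under Hamilton and 3 under Jefferson.

4 and 3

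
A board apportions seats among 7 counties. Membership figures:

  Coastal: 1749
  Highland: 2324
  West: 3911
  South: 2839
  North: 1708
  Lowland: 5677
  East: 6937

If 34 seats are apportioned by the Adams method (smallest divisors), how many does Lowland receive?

7

Standard divisor 25145/34 ≈ 739.559; standard quotas: Coastal 2.365, Highland 3.142, West 5.288, South 3.839, North 2.309, Lowland 7.676, East 9.380.
Rounding up gives 3, 4, 6, 4, 3, 8, 10 = 38 seats, so the divisor must be adjusted.
With modified divisor 830: modified quotas Coastal 2.107, Highland 2.800, West 4.712, South 3.420, North 2.058, Lowland 6.840, East 8.358.
Rounding up: Coastal 3, Highland 3, West 5, South 4, North 3, Lowland 7, East 9 (total 34).
Lowland receives 7.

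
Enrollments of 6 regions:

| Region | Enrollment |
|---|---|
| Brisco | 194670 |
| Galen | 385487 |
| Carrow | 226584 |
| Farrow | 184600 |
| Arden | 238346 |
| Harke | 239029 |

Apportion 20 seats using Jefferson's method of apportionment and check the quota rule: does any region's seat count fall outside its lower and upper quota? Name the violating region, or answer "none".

Standard quotas: Brisco 2.651, Galen 5.249, Carrow 3.085, Farrow 2.514, Arden 3.246, Harke 3.255.
Jefferson allocation: Brisco 3, Galen 6, Carrow 3, Farrow 2, Arden 3, Harke 3.
Every allocation lies between the lower and upper quota.

none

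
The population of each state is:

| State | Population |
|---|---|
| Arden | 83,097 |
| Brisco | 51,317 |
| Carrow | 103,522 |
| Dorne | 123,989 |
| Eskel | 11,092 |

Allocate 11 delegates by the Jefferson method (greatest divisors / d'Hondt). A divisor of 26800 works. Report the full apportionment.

With modified divisor 26800: modified quotas Arden 3.101, Brisco 1.915, Carrow 3.863, Dorne 4.626, Eskel 0.414.
Rounding down: Arden 3, Brisco 1, Carrow 3, Dorne 4, Eskel 0 (total 11).

Arden: 3, Brisco: 1, Carrow: 3, Dorne: 4, Eskel: 0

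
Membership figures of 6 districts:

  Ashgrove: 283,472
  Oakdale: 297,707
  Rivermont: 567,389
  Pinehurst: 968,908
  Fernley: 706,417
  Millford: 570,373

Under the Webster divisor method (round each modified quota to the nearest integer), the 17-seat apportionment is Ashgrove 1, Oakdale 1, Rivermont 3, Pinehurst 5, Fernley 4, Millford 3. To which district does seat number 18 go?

Oakdale

Priority for the next seat is population ÷ (current seats + 0.5).
Priorities: Ashgrove 188981.333, Oakdale 198471.333, Rivermont 162111.143, Pinehurst 176165.091, Fernley 156981.556, Millford 162963.714.
Highest priority: Oakdale.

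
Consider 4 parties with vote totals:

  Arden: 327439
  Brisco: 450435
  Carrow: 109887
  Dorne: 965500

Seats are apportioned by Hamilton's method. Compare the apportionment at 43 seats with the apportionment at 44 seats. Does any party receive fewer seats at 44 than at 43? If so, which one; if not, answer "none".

At 43 seats: Arden 8, Brisco 10, Carrow 3, Dorne 22.
At 44 seats: Arden 8, Brisco 11, Carrow 2, Dorne 23.
Carrow drops from 3 to 2.

Carrow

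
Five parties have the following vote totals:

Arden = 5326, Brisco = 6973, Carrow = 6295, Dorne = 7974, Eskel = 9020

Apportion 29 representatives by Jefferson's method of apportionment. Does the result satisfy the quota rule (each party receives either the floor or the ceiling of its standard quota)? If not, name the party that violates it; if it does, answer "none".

Standard quotas: Arden 4.340, Brisco 5.682, Carrow 5.130, Dorne 6.498, Eskel 7.350.
Jefferson allocation: Arden 4, Brisco 6, Carrow 5, Dorne 7, Eskel 7.
Every allocation lies between the lower and upper quota.

none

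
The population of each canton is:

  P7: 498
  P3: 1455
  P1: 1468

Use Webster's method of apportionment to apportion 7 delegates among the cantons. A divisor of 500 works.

P7 1, P3 3, P1 3

With modified divisor 500: modified quotas P7 0.996, P3 2.910, P1 2.936.
Rounding to the nearest integer: P7 1, P3 3, P1 3 (total 7).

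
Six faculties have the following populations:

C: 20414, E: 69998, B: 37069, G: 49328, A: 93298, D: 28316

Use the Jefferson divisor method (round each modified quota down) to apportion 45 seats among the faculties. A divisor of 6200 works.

With modified divisor 6200: modified quotas C 3.293, E 11.290, B 5.979, G 7.956, A 15.048, D 4.567.
Rounding down: C 3, E 11, B 5, G 7, A 15, D 4 (total 45).

C 3, E 11, B 5, G 7, A 15, D 4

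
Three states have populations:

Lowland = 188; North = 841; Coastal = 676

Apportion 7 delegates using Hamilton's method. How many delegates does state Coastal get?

3

The standard divisor is 1705/7 ≈ 243.571.
Standard quotas: Lowland 0.772, North 3.453, Coastal 2.775.
Lower quotas: Lowland 0, North 3, Coastal 2 (sum 5, leaving 2 seats).
Remainders in descending order: Coastal 0.775, Lowland 0.772, North 0.453.
Largest remainders: Coastal, Lowland receive the extra seats.
Coastal receives 3.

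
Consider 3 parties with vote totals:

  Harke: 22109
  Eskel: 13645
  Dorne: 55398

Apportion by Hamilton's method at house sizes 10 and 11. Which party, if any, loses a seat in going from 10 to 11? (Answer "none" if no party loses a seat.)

Eskel

At 10 seats: Harke 2, Eskel 2, Dorne 6.
At 11 seats: Harke 3, Eskel 1, Dorne 7.
Eskel drops from 2 to 1.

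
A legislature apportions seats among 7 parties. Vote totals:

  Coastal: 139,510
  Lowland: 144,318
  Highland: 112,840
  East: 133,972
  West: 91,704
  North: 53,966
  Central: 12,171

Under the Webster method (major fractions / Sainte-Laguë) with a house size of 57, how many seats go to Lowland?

Standard divisor 688481/57 ≈ 12078.614; standard quotas: Coastal 11.550, Lowland 11.948, Highland 9.342, East 11.092, West 7.592, North 4.468, Central 1.008.
Rounding to the nearest integer gives Coastal 12, Lowland 12, Highland 9, East 11, West 8, North 4, Central 1 — total 57, matching the house size, so no adjustment is needed.
Lowland receives 12.

12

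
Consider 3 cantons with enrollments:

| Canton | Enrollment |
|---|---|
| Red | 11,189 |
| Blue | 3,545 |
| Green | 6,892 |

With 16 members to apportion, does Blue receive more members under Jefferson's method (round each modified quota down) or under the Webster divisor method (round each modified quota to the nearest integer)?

Webster

Jefferson: Red 9, Blue 2, Green 5.
Webster: Red 8, Blue 3, Green 5.
Blue gets 2 under Jefferson and 3 under Webster.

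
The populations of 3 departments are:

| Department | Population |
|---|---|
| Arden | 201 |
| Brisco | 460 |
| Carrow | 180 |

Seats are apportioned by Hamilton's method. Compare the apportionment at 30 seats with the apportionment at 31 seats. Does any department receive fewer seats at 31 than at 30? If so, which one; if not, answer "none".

At 30 seats: Arden 7, Brisco 16, Carrow 7.
At 31 seats: Arden 7, Brisco 17, Carrow 7.
No department's allocation decreased.

none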